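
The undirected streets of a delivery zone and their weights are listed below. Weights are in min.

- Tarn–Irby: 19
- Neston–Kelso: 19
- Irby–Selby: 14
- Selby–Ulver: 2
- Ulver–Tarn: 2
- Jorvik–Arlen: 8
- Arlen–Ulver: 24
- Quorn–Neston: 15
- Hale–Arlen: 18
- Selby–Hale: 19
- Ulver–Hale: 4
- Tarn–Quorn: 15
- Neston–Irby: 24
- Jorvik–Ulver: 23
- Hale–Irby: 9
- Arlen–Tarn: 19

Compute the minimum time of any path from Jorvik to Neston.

55 min

Enumerating some paths:
Jorvik–Ulver–Hale–Irby–Neston: 23+4+9+24 = 60
Jorvik–Ulver–Tarn–Quorn–Neston: 23+2+15+15 = 55
Jorvik–Arlen–Hale–Irby–Neston: 8+18+9+24 = 59
Jorvik–Arlen–Tarn–Quorn–Neston: 8+19+15+15 = 57
The minimum is 55 min via Jorvik–Ulver–Tarn–Quorn–Neston.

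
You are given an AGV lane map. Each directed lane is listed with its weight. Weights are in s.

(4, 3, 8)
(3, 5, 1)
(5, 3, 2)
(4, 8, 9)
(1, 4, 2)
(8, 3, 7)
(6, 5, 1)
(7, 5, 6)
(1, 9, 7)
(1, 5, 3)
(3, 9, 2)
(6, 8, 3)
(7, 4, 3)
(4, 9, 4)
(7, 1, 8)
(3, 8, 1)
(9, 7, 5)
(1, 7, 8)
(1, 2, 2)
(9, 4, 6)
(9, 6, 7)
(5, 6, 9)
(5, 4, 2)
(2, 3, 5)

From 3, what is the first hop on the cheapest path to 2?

Enumerating some paths:
3 - 5 - 4 - 9 - 7 - 1 - 2: 1+2+4+5+8+2 = 22
3 - 9 - 7 - 1 - 2: 2+5+8+2 = 17
The minimum is 17 s via 3 - 9 - 7 - 1 - 2.
So from 3 the first move is to 9.

9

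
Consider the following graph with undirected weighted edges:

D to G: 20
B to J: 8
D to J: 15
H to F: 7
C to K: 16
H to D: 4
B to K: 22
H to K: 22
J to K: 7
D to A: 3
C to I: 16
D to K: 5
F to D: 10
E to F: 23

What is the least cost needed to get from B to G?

40

Settle nodes by increasing distance from B:
B: 0
J: 8  (via B)
K: 15  (via J)
D: 20  (via K)
A: 23  (via D)
H: 24  (via D)
F: 30  (via D)
C: 31  (via K)
G: 40  (via D)
Shortest route: B → J → K → D → G = 40.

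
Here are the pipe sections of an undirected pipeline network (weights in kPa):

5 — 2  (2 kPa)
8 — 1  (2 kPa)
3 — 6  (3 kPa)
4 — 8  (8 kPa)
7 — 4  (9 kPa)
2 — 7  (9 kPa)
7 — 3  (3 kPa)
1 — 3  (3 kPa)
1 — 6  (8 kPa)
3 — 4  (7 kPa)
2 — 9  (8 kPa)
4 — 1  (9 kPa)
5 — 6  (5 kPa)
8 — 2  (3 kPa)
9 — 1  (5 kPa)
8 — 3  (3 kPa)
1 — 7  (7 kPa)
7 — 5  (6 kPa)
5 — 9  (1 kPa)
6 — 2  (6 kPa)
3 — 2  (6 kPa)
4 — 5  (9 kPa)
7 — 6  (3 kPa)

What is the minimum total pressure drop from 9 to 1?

5 kPa

Compare a few routes:
9 → 5 → 2 → 3 → 1: 1+2+6+3 = 12
9 → 1: 5 = 5
9 → 5 → 2 → 8 → 1: 1+2+3+2 = 8
The minimum is 5 kPa via 9 → 1.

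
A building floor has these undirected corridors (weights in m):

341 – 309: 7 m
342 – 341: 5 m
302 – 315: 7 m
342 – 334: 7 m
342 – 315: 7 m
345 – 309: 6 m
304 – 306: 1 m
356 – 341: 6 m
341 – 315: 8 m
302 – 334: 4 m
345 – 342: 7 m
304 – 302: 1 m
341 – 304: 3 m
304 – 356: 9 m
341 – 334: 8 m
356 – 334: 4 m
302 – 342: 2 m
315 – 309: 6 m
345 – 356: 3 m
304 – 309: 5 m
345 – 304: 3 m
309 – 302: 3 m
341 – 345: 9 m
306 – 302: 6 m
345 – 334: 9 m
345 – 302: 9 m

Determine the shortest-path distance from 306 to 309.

5 m

Enumerating some paths:
306 → 302 → 309: 6+3 = 9
306 → 304 → 309: 1+5 = 6
306 → 304 → 302 → 309: 1+1+3 = 5
The minimum is 5 m via 306 → 304 → 302 → 309.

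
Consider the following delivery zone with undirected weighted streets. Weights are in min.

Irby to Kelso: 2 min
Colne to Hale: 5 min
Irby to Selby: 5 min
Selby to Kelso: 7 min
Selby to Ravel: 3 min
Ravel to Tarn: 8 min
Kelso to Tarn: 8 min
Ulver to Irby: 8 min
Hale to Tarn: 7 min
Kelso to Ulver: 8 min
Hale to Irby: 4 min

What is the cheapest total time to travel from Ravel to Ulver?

Enumerating some paths:
Ravel → Selby → Irby → Kelso → Ulver: 3+5+2+8 = 18
Ravel → Selby → Irby → Ulver: 3+5+8 = 16
Ravel → Selby → Kelso → Irby → Ulver: 3+7+2+8 = 20
Ravel → Selby → Kelso → Ulver: 3+7+8 = 18
Cheapest is Ravel → Selby → Irby → Ulver at 16 min.

16 min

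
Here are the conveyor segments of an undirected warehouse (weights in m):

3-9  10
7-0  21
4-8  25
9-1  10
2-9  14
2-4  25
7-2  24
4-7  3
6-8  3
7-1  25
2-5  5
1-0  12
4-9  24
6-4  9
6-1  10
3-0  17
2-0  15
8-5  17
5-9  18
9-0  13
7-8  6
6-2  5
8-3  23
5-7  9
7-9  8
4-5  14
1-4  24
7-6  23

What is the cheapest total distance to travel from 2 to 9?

Running Dijkstra from 2:
2: 0
5: 5  (via 2)
6: 5  (via 2)
8: 8  (via 6)
4: 14  (via 6)
7: 14  (via 5)
9: 14  (via 2)
Shortest route: 2–9 = 14 m.

14 m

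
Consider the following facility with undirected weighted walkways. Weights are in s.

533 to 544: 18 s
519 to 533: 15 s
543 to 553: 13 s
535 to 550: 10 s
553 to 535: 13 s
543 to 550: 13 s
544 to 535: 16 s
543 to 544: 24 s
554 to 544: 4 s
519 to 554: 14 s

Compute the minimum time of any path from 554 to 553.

33 s

Candidate routes:
554 → 544 → 543 → 553: 4+24+13 = 41
554 → 544 → 535 → 550 → 543 → 553: 4+16+10+13+13 = 56
554 → 544 → 535 → 553: 4+16+13 = 33
The minimum is 33 s via 554 → 544 → 535 → 553.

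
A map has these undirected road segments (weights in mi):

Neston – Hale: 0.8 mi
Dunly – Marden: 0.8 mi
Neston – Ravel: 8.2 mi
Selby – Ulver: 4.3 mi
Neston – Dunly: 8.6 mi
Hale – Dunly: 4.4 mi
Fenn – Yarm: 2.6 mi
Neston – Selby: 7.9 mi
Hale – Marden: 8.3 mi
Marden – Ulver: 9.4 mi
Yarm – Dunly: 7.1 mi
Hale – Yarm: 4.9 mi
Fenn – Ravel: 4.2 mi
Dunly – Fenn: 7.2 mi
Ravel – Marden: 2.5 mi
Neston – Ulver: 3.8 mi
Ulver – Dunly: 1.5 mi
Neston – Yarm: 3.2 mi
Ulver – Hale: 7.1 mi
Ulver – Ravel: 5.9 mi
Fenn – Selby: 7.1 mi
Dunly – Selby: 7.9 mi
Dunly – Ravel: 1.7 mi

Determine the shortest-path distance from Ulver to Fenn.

Enumerating some paths:
Ulver → Dunly → Fenn: 1.5+7.2 = 8.7
Ulver → Dunly → Marden → Ravel → Fenn: 1.5+0.8+2.5+4.2 = 9
Ulver → Dunly → Ravel → Fenn: 1.5+1.7+4.2 = 7.4
The minimum is 7.4 mi via Ulver → Dunly → Ravel → Fenn.

7.4 mi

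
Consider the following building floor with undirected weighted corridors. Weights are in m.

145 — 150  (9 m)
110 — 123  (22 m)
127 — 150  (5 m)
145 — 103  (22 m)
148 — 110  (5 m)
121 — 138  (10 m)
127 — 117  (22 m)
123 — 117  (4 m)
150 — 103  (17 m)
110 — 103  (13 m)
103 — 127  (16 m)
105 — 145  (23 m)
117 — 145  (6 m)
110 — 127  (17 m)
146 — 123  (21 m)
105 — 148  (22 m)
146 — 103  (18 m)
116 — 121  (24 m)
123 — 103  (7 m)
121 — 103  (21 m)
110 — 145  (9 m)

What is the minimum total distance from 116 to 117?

Candidate routes:
116–121–103–145–117: 24+21+22+6 = 73
116–121–103–110–145–117: 24+21+13+9+6 = 73
116–121–103–123–117: 24+21+7+4 = 56
The minimum is 56 m via 116–121–103–123–117.

56 m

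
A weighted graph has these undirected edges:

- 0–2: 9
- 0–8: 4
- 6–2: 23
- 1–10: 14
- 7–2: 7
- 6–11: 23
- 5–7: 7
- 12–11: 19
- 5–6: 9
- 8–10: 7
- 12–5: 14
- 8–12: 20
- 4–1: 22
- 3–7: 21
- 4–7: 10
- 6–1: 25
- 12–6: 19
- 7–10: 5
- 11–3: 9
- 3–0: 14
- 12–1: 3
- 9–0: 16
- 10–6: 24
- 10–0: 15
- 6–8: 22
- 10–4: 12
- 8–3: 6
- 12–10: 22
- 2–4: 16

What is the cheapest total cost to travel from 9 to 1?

Shortest distances from 9:
9: 0
0: 16  (via 9)
8: 20  (via 0)
2: 25  (via 0)
3: 26  (via 8)
10: 27  (via 8)
7: 32  (via 2)
11: 35  (via 3)
4: 39  (via 10)
5: 39  (via 7)
12: 40  (via 8)
1: 41  (via 10)
Shortest route: 9–0–8–10–1 = 41.

41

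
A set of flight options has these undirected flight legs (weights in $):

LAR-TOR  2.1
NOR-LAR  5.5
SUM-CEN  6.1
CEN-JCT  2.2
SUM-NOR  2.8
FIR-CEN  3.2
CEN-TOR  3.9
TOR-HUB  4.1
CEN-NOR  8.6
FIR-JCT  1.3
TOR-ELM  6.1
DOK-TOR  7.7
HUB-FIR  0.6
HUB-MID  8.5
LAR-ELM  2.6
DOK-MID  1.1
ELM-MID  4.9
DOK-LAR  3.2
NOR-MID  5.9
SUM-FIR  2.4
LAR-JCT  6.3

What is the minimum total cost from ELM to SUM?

$10.9

Shortest distances from ELM:
ELM: 0
LAR: 2.6  (via ELM)
TOR: 4.7  (via LAR)
MID: 4.9  (via ELM)
DOK: 5.8  (via LAR)
NOR: 8.1  (via LAR)
CEN: 8.6  (via TOR)
HUB: 8.8  (via TOR)
JCT: 8.9  (via LAR)
FIR: 9.4  (via HUB)
SUM: 10.9  (via NOR)
Shortest route: ELM–LAR–NOR–SUM = $10.9.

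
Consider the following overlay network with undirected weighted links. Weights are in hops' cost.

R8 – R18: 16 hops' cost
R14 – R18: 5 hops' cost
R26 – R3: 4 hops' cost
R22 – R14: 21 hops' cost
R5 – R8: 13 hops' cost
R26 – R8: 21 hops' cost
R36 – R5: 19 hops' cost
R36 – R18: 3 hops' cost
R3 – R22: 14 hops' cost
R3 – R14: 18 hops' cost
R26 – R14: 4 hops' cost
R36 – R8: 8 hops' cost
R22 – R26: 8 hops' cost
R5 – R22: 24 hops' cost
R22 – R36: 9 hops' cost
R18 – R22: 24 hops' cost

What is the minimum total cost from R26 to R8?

20 hops' cost

Compare a few routes:
R26 - R14 - R18 - R36 - R8: 4+5+3+8 = 20
R26 - R8: 21 = 21
Cheapest is R26 - R14 - R18 - R36 - R8 at 20 hops' cost.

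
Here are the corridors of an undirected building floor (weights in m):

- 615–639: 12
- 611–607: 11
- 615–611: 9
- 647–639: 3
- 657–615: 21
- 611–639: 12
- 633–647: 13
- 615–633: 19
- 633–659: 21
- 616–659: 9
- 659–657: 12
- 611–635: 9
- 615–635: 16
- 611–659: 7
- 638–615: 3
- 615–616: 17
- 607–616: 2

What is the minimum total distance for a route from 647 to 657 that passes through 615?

Best 647 to 615: 647 → 639 → 615 costing 15
Best 615 to 657: 615 → 657 costing 21
Total via 615: 15 + 21 = 36 m.

36 m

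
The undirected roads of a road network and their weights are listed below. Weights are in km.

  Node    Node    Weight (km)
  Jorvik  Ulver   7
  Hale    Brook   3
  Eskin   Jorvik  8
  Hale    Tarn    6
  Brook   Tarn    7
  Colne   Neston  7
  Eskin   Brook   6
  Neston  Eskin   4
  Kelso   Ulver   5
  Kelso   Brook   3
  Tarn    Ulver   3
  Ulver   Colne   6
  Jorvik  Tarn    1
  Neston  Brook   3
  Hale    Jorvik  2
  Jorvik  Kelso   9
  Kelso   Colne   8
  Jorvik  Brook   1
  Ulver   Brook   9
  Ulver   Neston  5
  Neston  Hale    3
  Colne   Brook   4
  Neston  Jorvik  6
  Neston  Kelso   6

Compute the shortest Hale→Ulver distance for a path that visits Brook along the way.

8 km

Best Hale to Brook: Hale → Brook costing 3
Shortest Brook→Ulver: Brook → Jorvik → Tarn → Ulver = 5
Total via Brook: 3 + 5 = 8 km.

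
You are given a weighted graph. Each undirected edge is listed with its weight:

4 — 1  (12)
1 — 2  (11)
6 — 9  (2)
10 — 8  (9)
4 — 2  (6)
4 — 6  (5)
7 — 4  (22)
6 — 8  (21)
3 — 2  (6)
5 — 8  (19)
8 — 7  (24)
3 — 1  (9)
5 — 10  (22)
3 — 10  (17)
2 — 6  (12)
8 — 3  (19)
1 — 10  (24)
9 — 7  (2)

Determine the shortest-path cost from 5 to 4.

45

Running Dijkstra from 5:
5: 0
8: 19  (via 5)
10: 22  (via 5)
3: 38  (via 8)
6: 40  (via 8)
9: 42  (via 6)
7: 43  (via 8)
2: 44  (via 3)
4: 45  (via 6)
Shortest route: 5–8–6–4 = 45.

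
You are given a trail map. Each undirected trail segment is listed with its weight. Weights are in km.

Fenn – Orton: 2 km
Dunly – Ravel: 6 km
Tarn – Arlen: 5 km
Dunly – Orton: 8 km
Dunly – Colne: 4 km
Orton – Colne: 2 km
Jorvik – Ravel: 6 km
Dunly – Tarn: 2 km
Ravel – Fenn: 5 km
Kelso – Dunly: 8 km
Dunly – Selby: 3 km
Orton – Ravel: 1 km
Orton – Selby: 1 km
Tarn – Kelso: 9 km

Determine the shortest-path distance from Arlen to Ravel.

12 km

Running Dijkstra from Arlen:
Arlen: 0
Tarn: 5  (via Arlen)
Dunly: 7  (via Tarn)
Selby: 10  (via Dunly)
Colne: 11  (via Dunly)
Orton: 11  (via Selby)
Ravel: 12  (via Orton)
Shortest route: Arlen–Tarn–Dunly–Selby–Orton–Ravel = 12 km.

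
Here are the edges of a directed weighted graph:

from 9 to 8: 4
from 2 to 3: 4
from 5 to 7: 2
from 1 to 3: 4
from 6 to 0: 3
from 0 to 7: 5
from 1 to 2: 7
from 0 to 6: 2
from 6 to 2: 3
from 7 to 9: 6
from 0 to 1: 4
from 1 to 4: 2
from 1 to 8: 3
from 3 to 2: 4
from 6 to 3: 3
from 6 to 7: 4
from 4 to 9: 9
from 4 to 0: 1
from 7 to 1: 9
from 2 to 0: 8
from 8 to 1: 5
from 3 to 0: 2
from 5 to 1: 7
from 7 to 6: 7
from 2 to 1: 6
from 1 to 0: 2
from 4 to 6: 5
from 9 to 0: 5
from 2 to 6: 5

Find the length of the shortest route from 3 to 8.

Candidate routes:
3 - 0 - 1 - 8: 2+4+3 = 9
3 - 2 - 1 - 8: 4+6+3 = 13
The minimum is 9 via 3 - 0 - 1 - 8.

9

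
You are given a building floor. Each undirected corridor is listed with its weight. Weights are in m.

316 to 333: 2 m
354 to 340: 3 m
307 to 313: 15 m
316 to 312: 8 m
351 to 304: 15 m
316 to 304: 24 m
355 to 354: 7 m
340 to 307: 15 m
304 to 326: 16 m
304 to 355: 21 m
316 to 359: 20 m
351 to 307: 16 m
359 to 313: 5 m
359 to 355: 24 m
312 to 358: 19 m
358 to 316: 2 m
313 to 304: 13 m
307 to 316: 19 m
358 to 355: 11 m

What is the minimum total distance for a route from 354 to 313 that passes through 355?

36 m

Best 354 to 355: 354–355 costing 7
Shortest 355→313: 355–359–313 = 29
Total via 355: 7 + 29 = 36 m.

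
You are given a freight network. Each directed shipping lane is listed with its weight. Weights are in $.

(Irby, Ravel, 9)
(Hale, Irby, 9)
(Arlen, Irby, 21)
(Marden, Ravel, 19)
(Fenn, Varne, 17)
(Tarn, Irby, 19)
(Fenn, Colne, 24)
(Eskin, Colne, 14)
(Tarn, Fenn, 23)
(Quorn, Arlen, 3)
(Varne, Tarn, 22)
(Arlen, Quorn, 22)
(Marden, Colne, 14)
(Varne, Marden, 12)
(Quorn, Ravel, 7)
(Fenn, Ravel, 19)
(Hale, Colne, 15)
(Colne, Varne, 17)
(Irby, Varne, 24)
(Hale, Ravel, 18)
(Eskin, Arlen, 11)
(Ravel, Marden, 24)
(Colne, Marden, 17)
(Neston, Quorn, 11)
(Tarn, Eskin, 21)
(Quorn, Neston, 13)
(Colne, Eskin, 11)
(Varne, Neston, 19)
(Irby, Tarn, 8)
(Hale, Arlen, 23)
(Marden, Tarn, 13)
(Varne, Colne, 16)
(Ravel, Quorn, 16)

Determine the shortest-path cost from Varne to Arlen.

$33

Candidate routes:
Varne–Marden–Colne–Eskin–Arlen: 12+14+11+11 = 48
Varne–Colne–Eskin–Arlen: 16+11+11 = 38
Varne–Marden–Ravel–Quorn–Arlen: 12+19+16+3 = 50
Varne–Neston–Quorn–Arlen: 19+11+3 = 33
The minimum is $33 via Varne–Neston–Quorn–Arlen.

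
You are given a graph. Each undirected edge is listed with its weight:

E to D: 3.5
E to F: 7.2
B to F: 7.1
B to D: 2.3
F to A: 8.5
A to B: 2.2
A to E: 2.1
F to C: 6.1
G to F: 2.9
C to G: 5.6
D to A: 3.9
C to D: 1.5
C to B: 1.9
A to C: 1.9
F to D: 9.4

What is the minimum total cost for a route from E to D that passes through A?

Best E to A: E–A costing 2.1
Best A to D: A–C–D costing 3.4
Total via A: 2.1 + 3.4 = 5.5.

5.5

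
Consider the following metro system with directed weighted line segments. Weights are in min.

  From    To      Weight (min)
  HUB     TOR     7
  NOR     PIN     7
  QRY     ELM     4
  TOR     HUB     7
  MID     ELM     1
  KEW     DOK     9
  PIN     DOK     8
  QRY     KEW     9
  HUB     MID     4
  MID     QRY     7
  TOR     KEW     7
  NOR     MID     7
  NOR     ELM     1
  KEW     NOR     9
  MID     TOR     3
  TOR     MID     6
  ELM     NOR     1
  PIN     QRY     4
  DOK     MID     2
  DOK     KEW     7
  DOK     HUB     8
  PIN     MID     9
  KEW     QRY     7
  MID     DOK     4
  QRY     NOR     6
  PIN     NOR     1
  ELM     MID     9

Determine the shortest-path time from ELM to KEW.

18 min

Shortest distances from ELM:
ELM: 0
NOR: 1  (via ELM)
MID: 8  (via NOR)
PIN: 8  (via NOR)
TOR: 11  (via MID)
DOK: 12  (via MID)
QRY: 12  (via PIN)
KEW: 18  (via TOR)
Shortest route: ELM–NOR–MID–TOR–KEW = 18 min.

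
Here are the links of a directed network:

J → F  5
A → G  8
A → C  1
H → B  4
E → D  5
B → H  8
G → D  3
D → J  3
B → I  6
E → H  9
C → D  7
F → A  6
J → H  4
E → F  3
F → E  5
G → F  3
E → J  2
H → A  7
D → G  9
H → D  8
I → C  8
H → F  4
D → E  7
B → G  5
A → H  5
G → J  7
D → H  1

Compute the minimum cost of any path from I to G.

24

Candidate routes:
I–C–D–G: 8+7+9 = 24
I–C–D–H–B–G: 8+7+1+4+5 = 25
The minimum is 24 via I–C–D–G.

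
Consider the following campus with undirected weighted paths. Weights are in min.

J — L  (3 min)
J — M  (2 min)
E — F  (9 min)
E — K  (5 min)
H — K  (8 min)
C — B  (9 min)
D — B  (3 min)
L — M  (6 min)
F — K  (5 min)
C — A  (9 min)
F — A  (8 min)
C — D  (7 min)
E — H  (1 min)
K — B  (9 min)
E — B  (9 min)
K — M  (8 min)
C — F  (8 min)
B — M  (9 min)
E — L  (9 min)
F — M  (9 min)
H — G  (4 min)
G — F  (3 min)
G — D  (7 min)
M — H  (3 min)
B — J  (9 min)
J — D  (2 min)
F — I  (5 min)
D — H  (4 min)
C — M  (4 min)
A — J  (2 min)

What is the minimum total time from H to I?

12 min

Candidate routes:
H - E - K - F - I: 1+5+5+5 = 16
H - G - F - I: 4+3+5 = 12
H - E - F - I: 1+9+5 = 15
Cheapest is H - G - F - I at 12 min.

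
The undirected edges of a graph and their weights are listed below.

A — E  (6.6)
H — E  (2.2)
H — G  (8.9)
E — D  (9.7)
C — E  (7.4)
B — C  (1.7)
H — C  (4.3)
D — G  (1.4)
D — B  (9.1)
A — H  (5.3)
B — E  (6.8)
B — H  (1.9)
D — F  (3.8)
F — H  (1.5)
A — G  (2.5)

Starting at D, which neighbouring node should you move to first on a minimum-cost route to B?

Compare a few routes:
D - B: 9.1 = 9.1
D - F - H - B: 3.8+1.5+1.9 = 7.2
The minimum is 7.2 via D - F - H - B.
So from D the first move is to F.

F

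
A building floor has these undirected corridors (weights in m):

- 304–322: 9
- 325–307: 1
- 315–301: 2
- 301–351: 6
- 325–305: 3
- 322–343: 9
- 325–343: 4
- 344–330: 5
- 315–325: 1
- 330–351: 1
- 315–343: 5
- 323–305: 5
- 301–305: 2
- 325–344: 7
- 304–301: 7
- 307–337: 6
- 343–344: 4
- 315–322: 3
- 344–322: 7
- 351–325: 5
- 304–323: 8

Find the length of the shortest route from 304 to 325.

10 m

Compare a few routes:
304 → 301 → 305 → 325: 7+2+3 = 12
304 → 301 → 315 → 325: 7+2+1 = 10
The minimum is 10 m via 304 → 301 → 315 → 325.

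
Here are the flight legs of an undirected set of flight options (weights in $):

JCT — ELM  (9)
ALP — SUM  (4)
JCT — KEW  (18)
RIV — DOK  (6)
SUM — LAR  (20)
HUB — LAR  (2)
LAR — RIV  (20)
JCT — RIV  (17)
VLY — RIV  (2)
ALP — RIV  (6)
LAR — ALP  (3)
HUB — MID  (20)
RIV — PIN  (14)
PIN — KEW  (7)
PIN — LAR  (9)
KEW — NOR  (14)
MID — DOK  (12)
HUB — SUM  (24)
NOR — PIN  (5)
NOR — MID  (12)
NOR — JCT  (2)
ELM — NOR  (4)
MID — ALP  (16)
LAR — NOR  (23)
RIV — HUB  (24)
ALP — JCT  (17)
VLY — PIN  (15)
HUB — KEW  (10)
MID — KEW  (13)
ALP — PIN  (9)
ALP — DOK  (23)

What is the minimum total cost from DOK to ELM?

Compare a few routes:
DOK–RIV–PIN–NOR–ELM: 6+14+5+4 = 29
DOK–RIV–JCT–NOR–ELM: 6+17+2+4 = 29
DOK–MID–NOR–ELM: 12+12+4 = 28
Cheapest is DOK–MID–NOR–ELM at $28.

$28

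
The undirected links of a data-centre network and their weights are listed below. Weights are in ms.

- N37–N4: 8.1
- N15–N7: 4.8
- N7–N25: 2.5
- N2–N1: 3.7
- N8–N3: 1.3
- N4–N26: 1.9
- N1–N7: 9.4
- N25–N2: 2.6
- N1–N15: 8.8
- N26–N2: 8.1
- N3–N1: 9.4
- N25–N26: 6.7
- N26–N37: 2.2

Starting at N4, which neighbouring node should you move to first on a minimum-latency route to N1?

N26

Compare a few routes:
N4–N26–N25–N2–N1: 1.9+6.7+2.6+3.7 = 14.9
N4–N26–N2–N1: 1.9+8.1+3.7 = 13.7
Cheapest is N4–N26–N2–N1 at 13.7 ms.
So from N4 the first move is to N26.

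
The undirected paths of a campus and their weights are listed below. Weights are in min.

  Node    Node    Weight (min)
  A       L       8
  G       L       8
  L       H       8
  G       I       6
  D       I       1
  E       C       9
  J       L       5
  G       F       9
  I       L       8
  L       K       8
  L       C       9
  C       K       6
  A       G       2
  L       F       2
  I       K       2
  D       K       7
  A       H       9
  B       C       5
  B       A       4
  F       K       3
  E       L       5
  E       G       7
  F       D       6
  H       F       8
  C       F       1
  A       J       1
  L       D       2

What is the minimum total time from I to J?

8 min

Shortest distances from I:
I: 0
D: 1  (via I)
K: 2  (via I)
L: 3  (via D)
F: 5  (via K)
C: 6  (via F)
G: 6  (via I)
A: 8  (via G)
E: 8  (via L)
J: 8  (via L)
Shortest route: I → D → L → J = 8 min.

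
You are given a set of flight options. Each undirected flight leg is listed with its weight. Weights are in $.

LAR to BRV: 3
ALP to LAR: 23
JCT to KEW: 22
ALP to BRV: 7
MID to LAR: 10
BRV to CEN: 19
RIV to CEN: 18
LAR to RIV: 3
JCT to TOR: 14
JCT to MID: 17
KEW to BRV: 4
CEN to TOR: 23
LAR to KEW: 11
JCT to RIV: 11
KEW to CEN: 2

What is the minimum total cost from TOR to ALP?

$36

Compare a few routes:
TOR → JCT → RIV → LAR → BRV → ALP: 14+11+3+3+7 = 38
TOR → CEN → KEW → BRV → ALP: 23+2+4+7 = 36
The minimum is $36 via TOR → CEN → KEW → BRV → ALP.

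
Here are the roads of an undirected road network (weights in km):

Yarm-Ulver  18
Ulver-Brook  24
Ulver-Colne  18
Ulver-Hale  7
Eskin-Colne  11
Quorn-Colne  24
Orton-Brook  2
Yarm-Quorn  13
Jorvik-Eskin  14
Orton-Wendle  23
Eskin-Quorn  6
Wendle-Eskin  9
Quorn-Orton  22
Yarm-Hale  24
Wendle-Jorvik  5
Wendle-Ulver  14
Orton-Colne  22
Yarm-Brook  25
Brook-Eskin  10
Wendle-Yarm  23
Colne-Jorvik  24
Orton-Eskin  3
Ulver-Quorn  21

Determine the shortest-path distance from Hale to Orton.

33 km

Compare a few routes:
Hale → Ulver → Quorn → Eskin → Orton: 7+21+6+3 = 37
Hale → Ulver → Wendle → Eskin → Orton: 7+14+9+3 = 33
Hale → Ulver → Colne → Eskin → Orton: 7+18+11+3 = 39
The minimum is 33 km via Hale → Ulver → Wendle → Eskin → Orton.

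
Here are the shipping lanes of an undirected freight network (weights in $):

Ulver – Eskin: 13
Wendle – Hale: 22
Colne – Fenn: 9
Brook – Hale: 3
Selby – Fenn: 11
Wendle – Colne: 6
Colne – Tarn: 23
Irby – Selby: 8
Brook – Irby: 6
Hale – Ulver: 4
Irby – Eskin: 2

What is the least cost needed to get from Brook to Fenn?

Candidate routes:
Brook–Hale–Ulver–Eskin–Irby–Selby–Fenn: 3+4+13+2+8+11 = 41
Brook–Hale–Wendle–Colne–Fenn: 3+22+6+9 = 40
Brook–Irby–Selby–Fenn: 6+8+11 = 25
Cheapest is Brook–Irby–Selby–Fenn at $25.

$25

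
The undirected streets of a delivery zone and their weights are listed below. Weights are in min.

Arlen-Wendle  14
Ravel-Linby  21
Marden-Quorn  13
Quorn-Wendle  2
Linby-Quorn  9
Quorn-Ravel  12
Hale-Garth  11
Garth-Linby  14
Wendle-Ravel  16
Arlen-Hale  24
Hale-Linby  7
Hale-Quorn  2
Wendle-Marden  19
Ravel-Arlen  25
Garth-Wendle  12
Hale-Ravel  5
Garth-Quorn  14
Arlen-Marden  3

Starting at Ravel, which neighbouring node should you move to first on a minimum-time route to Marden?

Hale

Enumerating some paths:
Ravel–Quorn–Marden: 12+13 = 25
Ravel–Hale–Quorn–Marden: 5+2+13 = 20
Ravel–Hale–Quorn–Wendle–Arlen–Marden: 5+2+2+14+3 = 26
The minimum is 20 min via Ravel–Hale–Quorn–Marden.
So from Ravel the first move is to Hale.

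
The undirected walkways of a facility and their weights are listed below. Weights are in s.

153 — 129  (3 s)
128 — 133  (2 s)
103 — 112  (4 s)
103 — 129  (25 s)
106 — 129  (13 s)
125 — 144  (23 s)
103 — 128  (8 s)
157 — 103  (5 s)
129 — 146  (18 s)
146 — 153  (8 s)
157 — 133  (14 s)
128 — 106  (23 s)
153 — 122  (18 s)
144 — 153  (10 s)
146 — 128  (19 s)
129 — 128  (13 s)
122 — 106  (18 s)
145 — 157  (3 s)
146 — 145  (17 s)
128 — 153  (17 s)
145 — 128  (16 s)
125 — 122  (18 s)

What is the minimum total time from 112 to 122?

46 s

Compare a few routes:
112 → 103 → 129 → 153 → 122: 4+25+3+18 = 50
112 → 103 → 128 → 129 → 153 → 122: 4+8+13+3+18 = 46
112 → 103 → 128 → 153 → 122: 4+8+17+18 = 47
Cheapest is 112 → 103 → 128 → 129 → 153 → 122 at 46 s.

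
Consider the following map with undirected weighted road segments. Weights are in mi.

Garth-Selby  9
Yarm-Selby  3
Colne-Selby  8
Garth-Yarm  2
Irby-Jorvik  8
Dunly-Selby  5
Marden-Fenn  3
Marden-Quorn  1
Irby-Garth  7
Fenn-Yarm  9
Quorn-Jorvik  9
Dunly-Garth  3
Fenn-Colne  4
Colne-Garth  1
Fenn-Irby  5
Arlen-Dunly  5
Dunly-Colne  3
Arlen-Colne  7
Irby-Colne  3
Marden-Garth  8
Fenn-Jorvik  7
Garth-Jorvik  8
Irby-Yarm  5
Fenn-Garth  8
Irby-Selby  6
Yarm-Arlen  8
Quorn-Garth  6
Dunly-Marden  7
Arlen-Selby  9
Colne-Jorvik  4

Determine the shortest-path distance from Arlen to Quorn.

13 mi

Settle nodes by increasing distance from Arlen:
Arlen: 0
Dunly: 5  (via Arlen)
Colne: 7  (via Arlen)
Garth: 8  (via Dunly)
Yarm: 8  (via Arlen)
Selby: 9  (via Arlen)
Irby: 10  (via Colne)
Jorvik: 11  (via Colne)
Fenn: 11  (via Colne)
Marden: 12  (via Dunly)
Quorn: 13  (via Marden)
Shortest route: Arlen–Dunly–Marden–Quorn = 13 mi.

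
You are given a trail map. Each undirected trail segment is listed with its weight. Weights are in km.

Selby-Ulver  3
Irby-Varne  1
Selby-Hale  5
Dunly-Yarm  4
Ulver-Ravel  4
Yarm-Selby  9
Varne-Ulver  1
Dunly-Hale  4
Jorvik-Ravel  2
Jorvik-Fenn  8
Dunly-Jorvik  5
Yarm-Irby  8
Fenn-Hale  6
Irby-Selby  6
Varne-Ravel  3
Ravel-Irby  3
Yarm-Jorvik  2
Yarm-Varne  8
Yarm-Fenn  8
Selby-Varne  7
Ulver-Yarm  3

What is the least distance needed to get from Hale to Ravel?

11 km

Shortest distances from Hale:
Hale: 0
Dunly: 4  (via Hale)
Selby: 5  (via Hale)
Fenn: 6  (via Hale)
Ulver: 8  (via Selby)
Yarm: 8  (via Dunly)
Jorvik: 9  (via Dunly)
Varne: 9  (via Ulver)
Irby: 10  (via Varne)
Ravel: 11  (via Jorvik)
Shortest route: Hale–Dunly–Jorvik–Ravel = 11 km.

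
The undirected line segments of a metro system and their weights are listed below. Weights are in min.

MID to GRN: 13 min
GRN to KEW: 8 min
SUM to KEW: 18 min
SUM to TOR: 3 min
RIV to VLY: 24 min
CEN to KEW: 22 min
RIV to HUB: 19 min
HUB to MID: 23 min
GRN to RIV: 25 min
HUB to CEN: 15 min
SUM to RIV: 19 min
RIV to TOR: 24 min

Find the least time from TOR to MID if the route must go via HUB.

64 min

Best TOR to HUB: TOR → SUM → RIV → HUB costing 41
Best HUB to MID: HUB → MID costing 23
Total via HUB: 41 + 23 = 64 min.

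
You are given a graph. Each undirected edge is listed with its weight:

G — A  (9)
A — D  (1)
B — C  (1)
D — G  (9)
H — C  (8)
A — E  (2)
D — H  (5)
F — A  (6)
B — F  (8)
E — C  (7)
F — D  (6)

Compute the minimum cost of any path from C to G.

18

Compare a few routes:
C - H - D - G: 8+5+9 = 22
C - E - A - G: 7+2+9 = 18
C - E - A - D - G: 7+2+1+9 = 19
The minimum is 18 via C - E - A - G.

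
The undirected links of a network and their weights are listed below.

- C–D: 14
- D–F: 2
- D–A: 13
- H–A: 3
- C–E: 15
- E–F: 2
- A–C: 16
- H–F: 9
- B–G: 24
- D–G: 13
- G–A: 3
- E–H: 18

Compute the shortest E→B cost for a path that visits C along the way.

Shortest E→C: E → C = 15
Best C to B: C → A → G → B costing 43
Total via C: 15 + 43 = 58.

58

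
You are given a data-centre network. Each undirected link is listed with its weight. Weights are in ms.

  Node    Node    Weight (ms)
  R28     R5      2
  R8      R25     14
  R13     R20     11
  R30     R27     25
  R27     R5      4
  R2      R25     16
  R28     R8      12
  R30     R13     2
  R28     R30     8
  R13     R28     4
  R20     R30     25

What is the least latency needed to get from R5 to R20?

17 ms

Shortest distances from R5:
R5: 0
R28: 2  (via R5)
R27: 4  (via R5)
R13: 6  (via R28)
R30: 8  (via R13)
R8: 14  (via R28)
R20: 17  (via R13)
Shortest route: R5–R28–R13–R20 = 17 ms.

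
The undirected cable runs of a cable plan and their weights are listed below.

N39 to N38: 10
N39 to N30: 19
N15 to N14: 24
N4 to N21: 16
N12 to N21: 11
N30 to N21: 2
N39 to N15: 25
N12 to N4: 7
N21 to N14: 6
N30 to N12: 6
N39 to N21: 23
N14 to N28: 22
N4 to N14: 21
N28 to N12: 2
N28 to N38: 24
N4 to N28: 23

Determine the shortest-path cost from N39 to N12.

25

Shortest distances from N39:
N39: 0
N38: 10  (via N39)
N30: 19  (via N39)
N21: 21  (via N30)
N12: 25  (via N30)
Shortest route: N39 → N30 → N12 = 25.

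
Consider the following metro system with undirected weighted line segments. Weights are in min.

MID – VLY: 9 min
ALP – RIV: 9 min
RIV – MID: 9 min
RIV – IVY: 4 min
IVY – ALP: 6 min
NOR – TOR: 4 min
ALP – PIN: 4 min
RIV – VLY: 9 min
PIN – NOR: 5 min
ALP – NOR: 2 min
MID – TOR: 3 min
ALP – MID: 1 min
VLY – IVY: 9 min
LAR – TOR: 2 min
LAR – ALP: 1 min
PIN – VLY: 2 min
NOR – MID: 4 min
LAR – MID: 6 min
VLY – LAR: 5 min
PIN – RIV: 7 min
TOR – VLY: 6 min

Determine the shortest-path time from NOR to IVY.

8 min

Running Dijkstra from NOR:
NOR: 0
ALP: 2  (via NOR)
LAR: 3  (via ALP)
MID: 3  (via ALP)
TOR: 4  (via NOR)
PIN: 5  (via NOR)
VLY: 7  (via PIN)
IVY: 8  (via ALP)
Shortest route: NOR–ALP–IVY = 8 min.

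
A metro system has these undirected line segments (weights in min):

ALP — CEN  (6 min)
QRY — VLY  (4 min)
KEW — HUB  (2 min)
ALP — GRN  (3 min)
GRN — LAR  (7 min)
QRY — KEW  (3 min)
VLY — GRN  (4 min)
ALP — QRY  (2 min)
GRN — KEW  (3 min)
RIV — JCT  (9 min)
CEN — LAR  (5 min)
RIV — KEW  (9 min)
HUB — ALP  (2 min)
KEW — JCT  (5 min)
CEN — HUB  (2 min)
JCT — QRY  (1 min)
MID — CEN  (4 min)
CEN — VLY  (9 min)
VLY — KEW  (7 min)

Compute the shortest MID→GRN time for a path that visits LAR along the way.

Shortest MID→LAR: MID → CEN → LAR = 9
Shortest LAR→GRN: LAR → GRN = 7
Total via LAR: 9 + 7 = 16 min.

16 min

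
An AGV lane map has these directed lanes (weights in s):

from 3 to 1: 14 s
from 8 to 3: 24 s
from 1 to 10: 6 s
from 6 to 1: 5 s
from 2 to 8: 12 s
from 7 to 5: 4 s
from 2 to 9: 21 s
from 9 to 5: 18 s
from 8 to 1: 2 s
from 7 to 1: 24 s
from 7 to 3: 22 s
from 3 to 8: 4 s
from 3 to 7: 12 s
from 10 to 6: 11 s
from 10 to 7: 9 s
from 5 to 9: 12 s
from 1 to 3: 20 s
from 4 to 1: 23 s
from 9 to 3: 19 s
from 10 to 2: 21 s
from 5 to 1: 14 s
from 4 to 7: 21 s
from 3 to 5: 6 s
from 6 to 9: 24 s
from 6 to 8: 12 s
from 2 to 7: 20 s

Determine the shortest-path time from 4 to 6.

Candidate routes:
4 → 7 → 3 → 8 → 1 → 10 → 6: 21+22+4+2+6+11 = 66
4 → 7 → 5 → 1 → 10 → 6: 21+4+14+6+11 = 56
4 → 1 → 10 → 6: 23+6+11 = 40
4 → 7 → 1 → 10 → 6: 21+24+6+11 = 62
The minimum is 40 s via 4 → 1 → 10 → 6.

40 s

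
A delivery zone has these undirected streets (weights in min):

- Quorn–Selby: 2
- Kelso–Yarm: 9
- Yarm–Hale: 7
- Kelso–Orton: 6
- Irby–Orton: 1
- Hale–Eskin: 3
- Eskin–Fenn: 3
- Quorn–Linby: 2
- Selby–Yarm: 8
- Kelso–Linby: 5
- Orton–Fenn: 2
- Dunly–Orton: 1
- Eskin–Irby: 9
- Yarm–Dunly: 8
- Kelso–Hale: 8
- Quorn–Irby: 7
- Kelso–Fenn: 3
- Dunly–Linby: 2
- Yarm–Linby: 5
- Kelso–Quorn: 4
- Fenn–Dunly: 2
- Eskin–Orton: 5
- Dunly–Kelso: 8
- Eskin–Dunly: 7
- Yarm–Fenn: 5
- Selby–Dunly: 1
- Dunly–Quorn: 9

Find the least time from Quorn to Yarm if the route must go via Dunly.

10 min

Shortest Quorn→Dunly: Quorn–Selby–Dunly = 3
Shortest Dunly→Yarm: Dunly–Linby–Yarm = 7
Total via Dunly: 3 + 7 = 10 min.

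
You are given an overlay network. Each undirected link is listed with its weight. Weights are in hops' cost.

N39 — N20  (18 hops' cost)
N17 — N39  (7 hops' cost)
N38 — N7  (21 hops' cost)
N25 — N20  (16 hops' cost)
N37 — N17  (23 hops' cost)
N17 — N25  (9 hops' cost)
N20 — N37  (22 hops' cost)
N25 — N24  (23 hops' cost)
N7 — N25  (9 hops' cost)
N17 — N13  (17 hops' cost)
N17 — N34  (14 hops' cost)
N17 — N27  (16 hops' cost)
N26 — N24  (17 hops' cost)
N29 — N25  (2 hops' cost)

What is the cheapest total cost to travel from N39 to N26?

56 hops' cost

Settle nodes by increasing distance from N39:
N39: 0
N17: 7  (via N39)
N25: 16  (via N17)
N20: 18  (via N39)
N29: 18  (via N25)
N34: 21  (via N17)
N27: 23  (via N17)
N13: 24  (via N17)
N7: 25  (via N25)
N37: 30  (via N17)
N24: 39  (via N25)
N38: 46  (via N7)
N26: 56  (via N24)
Shortest route: N39 → N17 → N25 → N24 → N26 = 56 hops' cost.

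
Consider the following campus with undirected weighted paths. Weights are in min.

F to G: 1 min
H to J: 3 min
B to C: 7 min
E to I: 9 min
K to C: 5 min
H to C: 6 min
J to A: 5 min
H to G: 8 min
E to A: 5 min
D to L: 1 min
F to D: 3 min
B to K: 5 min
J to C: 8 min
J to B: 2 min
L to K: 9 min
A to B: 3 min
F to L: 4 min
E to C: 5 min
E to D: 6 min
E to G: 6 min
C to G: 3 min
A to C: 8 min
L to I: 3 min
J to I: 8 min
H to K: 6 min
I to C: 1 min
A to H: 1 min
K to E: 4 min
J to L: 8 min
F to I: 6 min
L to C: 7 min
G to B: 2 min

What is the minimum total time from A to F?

Settle nodes by increasing distance from A:
A: 0
H: 1  (via A)
B: 3  (via A)
J: 4  (via H)
E: 5  (via A)
G: 5  (via B)
F: 6  (via G)
Shortest route: A → B → G → F = 6 min.

6 min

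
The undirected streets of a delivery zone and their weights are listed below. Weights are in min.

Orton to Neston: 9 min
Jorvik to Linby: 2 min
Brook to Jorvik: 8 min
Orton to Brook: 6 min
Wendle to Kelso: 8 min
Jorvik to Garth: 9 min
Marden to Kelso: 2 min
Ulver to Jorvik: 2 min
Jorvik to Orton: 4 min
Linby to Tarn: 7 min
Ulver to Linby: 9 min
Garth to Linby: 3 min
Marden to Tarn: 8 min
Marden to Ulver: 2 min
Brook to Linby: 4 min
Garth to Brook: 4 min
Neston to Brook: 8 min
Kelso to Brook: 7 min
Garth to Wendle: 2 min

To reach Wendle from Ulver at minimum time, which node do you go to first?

Jorvik

Enumerating some paths:
Ulver - Jorvik - Linby - Garth - Wendle: 2+2+3+2 = 9
Ulver - Marden - Kelso - Wendle: 2+2+8 = 12
Ulver - Jorvik - Garth - Wendle: 2+9+2 = 13
Cheapest is Ulver - Jorvik - Linby - Garth - Wendle at 9 min.
So from Ulver the first move is to Jorvik.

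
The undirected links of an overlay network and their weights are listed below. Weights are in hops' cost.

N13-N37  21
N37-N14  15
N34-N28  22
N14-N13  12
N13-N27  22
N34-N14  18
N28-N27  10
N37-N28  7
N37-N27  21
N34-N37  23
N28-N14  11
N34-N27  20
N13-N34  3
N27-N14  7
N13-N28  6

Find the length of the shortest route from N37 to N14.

15 hops' cost

Running Dijkstra from N37:
N37: 0
N28: 7  (via N37)
N13: 13  (via N28)
N14: 15  (via N37)
Shortest route: N37–N14 = 15 hops' cost.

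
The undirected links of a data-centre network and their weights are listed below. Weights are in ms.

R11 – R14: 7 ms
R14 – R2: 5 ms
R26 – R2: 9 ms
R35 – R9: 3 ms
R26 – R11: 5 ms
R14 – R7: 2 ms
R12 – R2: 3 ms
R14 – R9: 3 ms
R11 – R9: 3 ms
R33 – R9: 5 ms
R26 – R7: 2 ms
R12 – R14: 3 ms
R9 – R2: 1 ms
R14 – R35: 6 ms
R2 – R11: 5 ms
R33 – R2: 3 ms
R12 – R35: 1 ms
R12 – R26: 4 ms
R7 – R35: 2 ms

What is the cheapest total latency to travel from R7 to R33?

9 ms

Settle nodes by increasing distance from R7:
R7: 0
R14: 2  (via R7)
R26: 2  (via R7)
R35: 2  (via R7)
R12: 3  (via R35)
R9: 5  (via R14)
R2: 6  (via R12)
R11: 7  (via R26)
R33: 9  (via R2)
Shortest route: R7–R35–R12–R2–R33 = 9 ms.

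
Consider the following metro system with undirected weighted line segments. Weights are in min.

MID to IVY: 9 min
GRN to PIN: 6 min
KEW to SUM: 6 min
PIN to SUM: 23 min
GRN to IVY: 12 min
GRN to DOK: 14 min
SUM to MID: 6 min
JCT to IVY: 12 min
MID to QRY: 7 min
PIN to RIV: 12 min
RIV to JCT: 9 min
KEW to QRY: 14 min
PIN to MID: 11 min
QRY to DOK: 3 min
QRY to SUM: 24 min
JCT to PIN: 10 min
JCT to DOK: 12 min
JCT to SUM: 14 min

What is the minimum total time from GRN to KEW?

Running Dijkstra from GRN:
GRN: 0
PIN: 6  (via GRN)
IVY: 12  (via GRN)
DOK: 14  (via GRN)
JCT: 16  (via PIN)
MID: 17  (via PIN)
QRY: 17  (via DOK)
RIV: 18  (via PIN)
SUM: 23  (via MID)
KEW: 29  (via SUM)
Shortest route: GRN–PIN–MID–SUM–KEW = 29 min.

29 min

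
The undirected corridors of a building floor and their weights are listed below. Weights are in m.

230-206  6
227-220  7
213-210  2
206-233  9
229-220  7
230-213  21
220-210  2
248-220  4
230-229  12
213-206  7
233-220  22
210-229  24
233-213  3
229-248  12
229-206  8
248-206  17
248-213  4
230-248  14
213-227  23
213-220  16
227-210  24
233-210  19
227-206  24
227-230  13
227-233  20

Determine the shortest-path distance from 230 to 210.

15 m

Settle nodes by increasing distance from 230:
230: 0
206: 6  (via 230)
229: 12  (via 230)
213: 13  (via 206)
227: 13  (via 230)
248: 14  (via 230)
210: 15  (via 213)
Shortest route: 230 → 206 → 213 → 210 = 15 m.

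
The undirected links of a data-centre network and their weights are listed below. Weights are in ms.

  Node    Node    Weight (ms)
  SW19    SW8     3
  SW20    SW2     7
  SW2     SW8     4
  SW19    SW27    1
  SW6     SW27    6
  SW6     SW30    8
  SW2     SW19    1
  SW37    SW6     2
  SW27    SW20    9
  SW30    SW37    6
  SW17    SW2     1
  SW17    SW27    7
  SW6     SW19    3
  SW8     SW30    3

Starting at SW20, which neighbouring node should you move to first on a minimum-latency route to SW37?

Compare a few routes:
SW20 - SW27 - SW19 - SW6 - SW37: 9+1+3+2 = 15
SW20 - SW2 - SW19 - SW6 - SW37: 7+1+3+2 = 13
SW20 - SW2 - SW19 - SW27 - SW6 - SW37: 7+1+1+6+2 = 17
SW20 - SW27 - SW6 - SW37: 9+6+2 = 17
The minimum is 13 ms via SW20 - SW2 - SW19 - SW6 - SW37.
So from SW20 the first move is to SW2.

SW2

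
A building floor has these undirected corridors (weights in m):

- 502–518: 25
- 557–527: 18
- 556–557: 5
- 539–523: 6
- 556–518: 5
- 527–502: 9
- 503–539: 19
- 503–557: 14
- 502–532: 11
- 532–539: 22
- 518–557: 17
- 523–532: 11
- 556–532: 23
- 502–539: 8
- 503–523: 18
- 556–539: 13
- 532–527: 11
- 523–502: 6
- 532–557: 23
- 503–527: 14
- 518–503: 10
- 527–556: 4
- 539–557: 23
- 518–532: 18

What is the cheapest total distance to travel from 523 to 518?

24 m

Shortest distances from 523:
523: 0
539: 6  (via 523)
502: 6  (via 523)
532: 11  (via 523)
527: 15  (via 502)
503: 18  (via 523)
556: 19  (via 539)
557: 24  (via 556)
518: 24  (via 556)
Shortest route: 523–539–556–518 = 24 m.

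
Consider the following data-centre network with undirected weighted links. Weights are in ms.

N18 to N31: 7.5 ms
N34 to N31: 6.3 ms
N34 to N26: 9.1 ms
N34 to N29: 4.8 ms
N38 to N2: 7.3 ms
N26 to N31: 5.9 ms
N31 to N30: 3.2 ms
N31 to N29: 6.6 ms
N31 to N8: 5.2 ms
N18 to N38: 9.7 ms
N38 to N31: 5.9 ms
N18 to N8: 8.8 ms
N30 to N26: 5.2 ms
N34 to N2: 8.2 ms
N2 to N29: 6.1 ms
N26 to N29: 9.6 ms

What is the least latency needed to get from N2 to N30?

15.9 ms

Compare a few routes:
N2 - N38 - N31 - N30: 7.3+5.9+3.2 = 16.4
N2 - N29 - N31 - N30: 6.1+6.6+3.2 = 15.9
N2 - N34 - N31 - N30: 8.2+6.3+3.2 = 17.7
Cheapest is N2 - N29 - N31 - N30 at 15.9 ms.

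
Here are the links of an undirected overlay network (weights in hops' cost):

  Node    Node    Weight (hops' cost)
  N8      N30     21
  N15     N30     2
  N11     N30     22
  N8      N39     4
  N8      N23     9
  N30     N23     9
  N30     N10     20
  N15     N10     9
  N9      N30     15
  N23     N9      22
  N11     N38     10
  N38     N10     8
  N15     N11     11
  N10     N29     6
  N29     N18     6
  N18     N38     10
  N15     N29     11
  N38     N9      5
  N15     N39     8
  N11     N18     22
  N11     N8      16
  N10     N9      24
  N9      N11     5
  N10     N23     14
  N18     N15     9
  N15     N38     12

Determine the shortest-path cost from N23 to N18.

20 hops' cost

Enumerating some paths:
N23–N30–N15–N18: 9+2+9 = 20
N23–N10–N29–N18: 14+6+6 = 26
Cheapest is N23–N30–N15–N18 at 20 hops' cost.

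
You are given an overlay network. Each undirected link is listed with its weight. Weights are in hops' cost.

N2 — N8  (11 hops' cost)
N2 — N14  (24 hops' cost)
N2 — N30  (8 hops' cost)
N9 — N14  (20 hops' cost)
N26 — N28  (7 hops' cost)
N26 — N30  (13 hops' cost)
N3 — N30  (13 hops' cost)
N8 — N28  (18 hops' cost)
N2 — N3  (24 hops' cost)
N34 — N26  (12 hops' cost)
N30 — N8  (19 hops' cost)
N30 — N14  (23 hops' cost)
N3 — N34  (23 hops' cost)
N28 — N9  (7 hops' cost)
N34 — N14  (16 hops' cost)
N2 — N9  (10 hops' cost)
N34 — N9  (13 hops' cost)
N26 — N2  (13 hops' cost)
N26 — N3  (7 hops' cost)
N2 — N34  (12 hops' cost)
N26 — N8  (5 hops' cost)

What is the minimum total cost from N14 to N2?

24 hops' cost

Candidate routes:
N14 - N2: 24 = 24
N14 - N34 - N2: 16+12 = 28
Cheapest is N14 - N2 at 24 hops' cost.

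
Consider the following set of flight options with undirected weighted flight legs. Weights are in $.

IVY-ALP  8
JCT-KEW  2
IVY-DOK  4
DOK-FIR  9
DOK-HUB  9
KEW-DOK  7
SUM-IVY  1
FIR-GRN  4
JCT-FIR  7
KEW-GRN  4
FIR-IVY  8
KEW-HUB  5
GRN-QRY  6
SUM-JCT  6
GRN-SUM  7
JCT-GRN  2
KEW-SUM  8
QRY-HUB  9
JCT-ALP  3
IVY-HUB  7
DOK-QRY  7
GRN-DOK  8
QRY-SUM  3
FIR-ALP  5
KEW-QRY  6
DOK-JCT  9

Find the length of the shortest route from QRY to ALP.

$11

Running Dijkstra from QRY:
QRY: 0
SUM: 3  (via QRY)
IVY: 4  (via SUM)
KEW: 6  (via QRY)
GRN: 6  (via QRY)
DOK: 7  (via QRY)
JCT: 8  (via KEW)
HUB: 9  (via QRY)
FIR: 10  (via GRN)
ALP: 11  (via JCT)
Shortest route: QRY–KEW–JCT–ALP = $11.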